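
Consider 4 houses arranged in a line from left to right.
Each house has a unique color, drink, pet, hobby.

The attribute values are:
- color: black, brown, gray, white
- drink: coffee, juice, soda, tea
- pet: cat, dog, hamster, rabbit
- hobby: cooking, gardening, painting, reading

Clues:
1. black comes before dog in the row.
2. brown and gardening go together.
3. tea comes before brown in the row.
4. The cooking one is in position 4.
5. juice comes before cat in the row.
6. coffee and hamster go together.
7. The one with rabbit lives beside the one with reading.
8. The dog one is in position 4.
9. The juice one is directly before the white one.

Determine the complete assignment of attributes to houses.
Solution:

House | Color | Drink | Pet | Hobby
-----------------------------------
  1   | black | juice | rabbit | painting
  2   | white | tea | cat | reading
  3   | brown | coffee | hamster | gardening
  4   | gray | soda | dog | cooking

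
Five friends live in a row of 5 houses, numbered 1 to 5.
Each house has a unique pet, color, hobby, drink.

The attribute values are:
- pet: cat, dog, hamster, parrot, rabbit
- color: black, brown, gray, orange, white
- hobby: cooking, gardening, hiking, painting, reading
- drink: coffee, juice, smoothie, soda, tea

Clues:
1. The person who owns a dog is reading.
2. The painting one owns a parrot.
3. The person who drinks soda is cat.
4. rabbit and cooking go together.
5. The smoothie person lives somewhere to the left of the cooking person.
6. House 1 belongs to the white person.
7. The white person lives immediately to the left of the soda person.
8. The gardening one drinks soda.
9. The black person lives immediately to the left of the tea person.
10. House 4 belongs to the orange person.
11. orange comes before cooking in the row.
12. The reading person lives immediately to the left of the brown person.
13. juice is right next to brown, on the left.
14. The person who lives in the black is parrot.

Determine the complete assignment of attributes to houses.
Solution:

House | Pet | Color | Hobby | Drink
-----------------------------------
  1   | dog | white | reading | juice
  2   | cat | brown | gardening | soda
  3   | parrot | black | painting | smoothie
  4   | hamster | orange | hiking | tea
  5   | rabbit | gray | cooking | coffee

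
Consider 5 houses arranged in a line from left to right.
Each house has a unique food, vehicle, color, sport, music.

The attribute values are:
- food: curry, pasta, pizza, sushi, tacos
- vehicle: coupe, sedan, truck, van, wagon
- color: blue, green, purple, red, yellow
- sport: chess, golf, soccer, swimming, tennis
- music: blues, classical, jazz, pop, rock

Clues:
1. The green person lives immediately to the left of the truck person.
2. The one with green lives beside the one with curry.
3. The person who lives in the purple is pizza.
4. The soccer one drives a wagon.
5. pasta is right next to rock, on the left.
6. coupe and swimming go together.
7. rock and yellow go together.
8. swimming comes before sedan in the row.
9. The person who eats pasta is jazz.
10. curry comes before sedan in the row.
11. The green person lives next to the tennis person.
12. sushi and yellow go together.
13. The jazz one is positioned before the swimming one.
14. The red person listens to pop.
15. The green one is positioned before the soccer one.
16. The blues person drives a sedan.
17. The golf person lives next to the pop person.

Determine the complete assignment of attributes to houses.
Solution:

House | Food | Vehicle | Color | Sport | Music
----------------------------------------------
  1   | tacos | van | green | golf | classical
  2   | curry | truck | red | tennis | pop
  3   | pasta | wagon | blue | soccer | jazz
  4   | sushi | coupe | yellow | swimming | rock
  5   | pizza | sedan | purple | chess | blues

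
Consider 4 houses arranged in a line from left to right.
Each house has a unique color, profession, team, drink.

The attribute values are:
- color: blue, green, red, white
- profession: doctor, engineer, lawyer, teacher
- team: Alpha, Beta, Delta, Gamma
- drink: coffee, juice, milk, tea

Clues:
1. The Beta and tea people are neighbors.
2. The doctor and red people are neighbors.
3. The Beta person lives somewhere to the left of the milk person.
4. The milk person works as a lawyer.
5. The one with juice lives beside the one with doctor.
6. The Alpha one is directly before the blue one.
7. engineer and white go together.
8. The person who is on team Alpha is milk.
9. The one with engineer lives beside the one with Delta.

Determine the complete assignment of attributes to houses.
Solution:

House | Color | Profession | Team | Drink
-----------------------------------------
  1   | white | engineer | Beta | juice
  2   | green | doctor | Delta | tea
  3   | red | lawyer | Alpha | milk
  4   | blue | teacher | Gamma | coffee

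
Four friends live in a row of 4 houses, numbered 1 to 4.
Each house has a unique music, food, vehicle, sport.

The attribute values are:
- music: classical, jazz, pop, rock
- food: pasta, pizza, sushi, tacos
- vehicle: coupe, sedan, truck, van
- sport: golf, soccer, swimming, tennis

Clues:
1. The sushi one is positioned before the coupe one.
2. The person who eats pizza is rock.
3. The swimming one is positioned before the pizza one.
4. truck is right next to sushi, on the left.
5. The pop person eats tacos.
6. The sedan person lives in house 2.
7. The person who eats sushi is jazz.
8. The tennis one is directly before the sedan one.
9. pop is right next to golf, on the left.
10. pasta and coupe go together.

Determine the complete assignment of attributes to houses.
Solution:

House | Music | Food | Vehicle | Sport
--------------------------------------
  1   | pop | tacos | truck | tennis
  2   | jazz | sushi | sedan | golf
  3   | classical | pasta | coupe | swimming
  4   | rock | pizza | van | soccer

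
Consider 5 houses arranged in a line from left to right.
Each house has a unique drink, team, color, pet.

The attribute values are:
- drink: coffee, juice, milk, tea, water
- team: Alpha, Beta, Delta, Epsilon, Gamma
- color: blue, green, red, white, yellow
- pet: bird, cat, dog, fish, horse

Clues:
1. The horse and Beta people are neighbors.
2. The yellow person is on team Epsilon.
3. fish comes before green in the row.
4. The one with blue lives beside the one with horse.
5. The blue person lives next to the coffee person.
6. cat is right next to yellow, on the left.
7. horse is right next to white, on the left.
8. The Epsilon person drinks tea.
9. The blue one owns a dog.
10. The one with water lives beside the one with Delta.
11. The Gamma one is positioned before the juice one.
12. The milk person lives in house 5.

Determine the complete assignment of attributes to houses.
Solution:

House | Drink | Team | Color | Pet
----------------------------------
  1   | water | Gamma | blue | dog
  2   | coffee | Delta | red | horse
  3   | juice | Beta | white | cat
  4   | tea | Epsilon | yellow | fish
  5   | milk | Alpha | green | bird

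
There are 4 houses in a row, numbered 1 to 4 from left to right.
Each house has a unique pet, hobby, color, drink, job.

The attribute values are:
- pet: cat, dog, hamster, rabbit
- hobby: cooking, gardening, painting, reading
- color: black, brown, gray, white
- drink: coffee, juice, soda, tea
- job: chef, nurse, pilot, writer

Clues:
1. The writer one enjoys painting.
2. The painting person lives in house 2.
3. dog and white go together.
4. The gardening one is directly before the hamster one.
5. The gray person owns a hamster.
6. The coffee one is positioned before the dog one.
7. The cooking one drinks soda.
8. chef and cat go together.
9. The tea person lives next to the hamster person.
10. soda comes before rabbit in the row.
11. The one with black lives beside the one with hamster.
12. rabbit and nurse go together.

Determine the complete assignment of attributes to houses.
Solution:

House | Pet | Hobby | Color | Drink | Job
-----------------------------------------
  1   | cat | gardening | black | tea | chef
  2   | hamster | painting | gray | coffee | writer
  3   | dog | cooking | white | soda | pilot
  4   | rabbit | reading | brown | juice | nurse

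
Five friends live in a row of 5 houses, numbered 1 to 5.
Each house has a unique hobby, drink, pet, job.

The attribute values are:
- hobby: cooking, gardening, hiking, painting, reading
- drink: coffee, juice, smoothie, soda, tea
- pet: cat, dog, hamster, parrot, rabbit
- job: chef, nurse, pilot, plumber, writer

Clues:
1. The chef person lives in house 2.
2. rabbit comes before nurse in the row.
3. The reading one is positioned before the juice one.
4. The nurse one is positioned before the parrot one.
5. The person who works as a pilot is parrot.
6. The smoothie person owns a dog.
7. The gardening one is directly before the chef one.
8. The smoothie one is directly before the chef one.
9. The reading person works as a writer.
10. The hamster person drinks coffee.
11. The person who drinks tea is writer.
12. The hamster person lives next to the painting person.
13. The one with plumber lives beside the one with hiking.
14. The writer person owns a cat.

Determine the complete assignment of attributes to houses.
Solution:

House | Hobby | Drink | Pet | Job
---------------------------------
  1   | gardening | smoothie | dog | plumber
  2   | hiking | soda | rabbit | chef
  3   | reading | tea | cat | writer
  4   | cooking | coffee | hamster | nurse
  5   | painting | juice | parrot | pilot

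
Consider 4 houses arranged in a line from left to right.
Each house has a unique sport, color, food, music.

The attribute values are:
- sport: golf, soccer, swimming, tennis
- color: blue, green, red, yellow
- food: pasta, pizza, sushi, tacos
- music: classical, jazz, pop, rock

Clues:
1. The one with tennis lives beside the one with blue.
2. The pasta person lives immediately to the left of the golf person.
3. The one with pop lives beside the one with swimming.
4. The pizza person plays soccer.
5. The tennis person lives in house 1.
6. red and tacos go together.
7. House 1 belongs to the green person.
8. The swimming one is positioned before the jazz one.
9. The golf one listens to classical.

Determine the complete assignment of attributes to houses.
Solution:

House | Sport | Color | Food | Music
------------------------------------
  1   | tennis | green | sushi | pop
  2   | swimming | blue | pasta | rock
  3   | golf | red | tacos | classical
  4   | soccer | yellow | pizza | jazz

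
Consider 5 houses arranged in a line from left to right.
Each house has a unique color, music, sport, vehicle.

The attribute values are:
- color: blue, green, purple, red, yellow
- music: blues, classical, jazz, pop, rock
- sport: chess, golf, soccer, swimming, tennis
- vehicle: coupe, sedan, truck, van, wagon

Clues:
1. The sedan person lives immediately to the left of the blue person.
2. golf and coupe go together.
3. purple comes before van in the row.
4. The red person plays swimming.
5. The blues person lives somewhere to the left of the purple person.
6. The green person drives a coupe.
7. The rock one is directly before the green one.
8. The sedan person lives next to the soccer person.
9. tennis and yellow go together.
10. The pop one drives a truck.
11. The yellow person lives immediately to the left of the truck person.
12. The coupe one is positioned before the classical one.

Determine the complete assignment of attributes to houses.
Solution:

House | Color | Music | Sport | Vehicle
---------------------------------------
  1   | yellow | blues | tennis | sedan
  2   | blue | pop | soccer | truck
  3   | purple | rock | chess | wagon
  4   | green | jazz | golf | coupe
  5   | red | classical | swimming | van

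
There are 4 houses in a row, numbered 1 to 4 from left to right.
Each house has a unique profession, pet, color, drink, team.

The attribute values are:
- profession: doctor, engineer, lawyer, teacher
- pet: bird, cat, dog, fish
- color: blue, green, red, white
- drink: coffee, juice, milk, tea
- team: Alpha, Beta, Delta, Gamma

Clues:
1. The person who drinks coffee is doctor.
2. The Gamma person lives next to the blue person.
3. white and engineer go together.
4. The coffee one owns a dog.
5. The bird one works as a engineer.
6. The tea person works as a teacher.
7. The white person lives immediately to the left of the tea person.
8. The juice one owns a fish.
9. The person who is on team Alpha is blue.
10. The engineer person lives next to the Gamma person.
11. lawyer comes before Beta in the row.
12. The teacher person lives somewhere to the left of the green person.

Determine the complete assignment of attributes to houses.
Solution:

House | Profession | Pet | Color | Drink | Team
-----------------------------------------------
  1   | engineer | bird | white | milk | Delta
  2   | teacher | cat | red | tea | Gamma
  3   | lawyer | fish | blue | juice | Alpha
  4   | doctor | dog | green | coffee | Beta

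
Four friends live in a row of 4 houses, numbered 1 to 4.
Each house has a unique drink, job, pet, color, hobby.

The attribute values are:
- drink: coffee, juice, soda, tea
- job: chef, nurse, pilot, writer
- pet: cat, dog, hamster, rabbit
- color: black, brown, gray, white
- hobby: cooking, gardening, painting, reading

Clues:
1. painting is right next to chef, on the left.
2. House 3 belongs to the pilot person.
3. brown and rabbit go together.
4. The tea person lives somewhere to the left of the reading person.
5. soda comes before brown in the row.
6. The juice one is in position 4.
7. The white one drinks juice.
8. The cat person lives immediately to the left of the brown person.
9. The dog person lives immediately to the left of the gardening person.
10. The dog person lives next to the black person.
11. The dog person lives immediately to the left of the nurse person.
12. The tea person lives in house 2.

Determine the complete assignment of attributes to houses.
Solution:

House | Drink | Job | Pet | Color | Hobby
-----------------------------------------
  1   | soda | writer | dog | gray | cooking
  2   | tea | nurse | cat | black | gardening
  3   | coffee | pilot | rabbit | brown | painting
  4   | juice | chef | hamster | white | reading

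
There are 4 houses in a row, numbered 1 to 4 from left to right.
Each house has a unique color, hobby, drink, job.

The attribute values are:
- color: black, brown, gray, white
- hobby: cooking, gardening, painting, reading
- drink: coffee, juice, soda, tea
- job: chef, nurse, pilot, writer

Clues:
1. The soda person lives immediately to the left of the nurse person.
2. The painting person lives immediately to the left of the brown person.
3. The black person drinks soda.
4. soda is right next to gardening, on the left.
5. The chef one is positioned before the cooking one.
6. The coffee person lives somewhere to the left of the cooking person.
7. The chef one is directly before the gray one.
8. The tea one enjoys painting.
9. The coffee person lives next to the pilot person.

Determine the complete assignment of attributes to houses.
Solution:

House | Color | Hobby | Drink | Job
-----------------------------------
  1   | black | reading | soda | chef
  2   | gray | gardening | coffee | nurse
  3   | white | painting | tea | pilot
  4   | brown | cooking | juice | writer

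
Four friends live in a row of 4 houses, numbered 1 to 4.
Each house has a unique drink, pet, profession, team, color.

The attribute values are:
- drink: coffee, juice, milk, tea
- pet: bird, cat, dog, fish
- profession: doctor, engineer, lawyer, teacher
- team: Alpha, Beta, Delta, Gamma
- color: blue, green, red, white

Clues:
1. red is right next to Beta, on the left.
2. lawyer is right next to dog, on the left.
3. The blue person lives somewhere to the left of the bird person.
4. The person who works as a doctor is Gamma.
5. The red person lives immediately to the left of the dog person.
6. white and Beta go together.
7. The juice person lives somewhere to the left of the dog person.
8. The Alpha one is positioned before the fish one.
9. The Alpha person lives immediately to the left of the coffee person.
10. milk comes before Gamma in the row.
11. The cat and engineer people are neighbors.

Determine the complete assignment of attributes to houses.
Solution:

House | Drink | Pet | Profession | Team | Color
-----------------------------------------------
  1   | juice | cat | lawyer | Alpha | red
  2   | coffee | dog | engineer | Beta | white
  3   | milk | fish | teacher | Delta | blue
  4   | tea | bird | doctor | Gamma | green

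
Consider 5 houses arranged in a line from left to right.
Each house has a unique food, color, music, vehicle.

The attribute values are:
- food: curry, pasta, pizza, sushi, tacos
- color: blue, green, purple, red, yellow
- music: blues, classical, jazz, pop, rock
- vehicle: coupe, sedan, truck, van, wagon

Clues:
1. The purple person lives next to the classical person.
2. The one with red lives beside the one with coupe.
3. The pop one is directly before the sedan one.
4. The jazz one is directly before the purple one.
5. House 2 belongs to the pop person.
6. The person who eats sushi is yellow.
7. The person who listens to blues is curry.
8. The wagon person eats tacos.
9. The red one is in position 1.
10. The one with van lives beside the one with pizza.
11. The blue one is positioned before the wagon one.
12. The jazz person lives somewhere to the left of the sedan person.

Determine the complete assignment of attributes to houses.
Solution:

House | Food | Color | Music | Vehicle
--------------------------------------
  1   | pasta | red | jazz | van
  2   | pizza | purple | pop | coupe
  3   | sushi | yellow | classical | sedan
  4   | curry | blue | blues | truck
  5   | tacos | green | rock | wagon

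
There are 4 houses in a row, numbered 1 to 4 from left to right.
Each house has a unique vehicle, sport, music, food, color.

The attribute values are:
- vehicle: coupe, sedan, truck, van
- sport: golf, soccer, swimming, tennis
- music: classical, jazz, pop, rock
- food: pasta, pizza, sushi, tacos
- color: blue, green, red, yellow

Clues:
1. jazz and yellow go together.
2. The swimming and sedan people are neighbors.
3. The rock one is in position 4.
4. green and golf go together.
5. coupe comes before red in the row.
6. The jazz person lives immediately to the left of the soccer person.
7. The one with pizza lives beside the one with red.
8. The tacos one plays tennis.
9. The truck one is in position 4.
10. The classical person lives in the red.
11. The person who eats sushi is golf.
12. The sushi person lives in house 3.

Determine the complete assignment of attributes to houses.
Solution:

House | Vehicle | Sport | Music | Food | Color
----------------------------------------------
  1   | coupe | swimming | jazz | pizza | yellow
  2   | sedan | soccer | classical | pasta | red
  3   | van | golf | pop | sushi | green
  4   | truck | tennis | rock | tacos | blue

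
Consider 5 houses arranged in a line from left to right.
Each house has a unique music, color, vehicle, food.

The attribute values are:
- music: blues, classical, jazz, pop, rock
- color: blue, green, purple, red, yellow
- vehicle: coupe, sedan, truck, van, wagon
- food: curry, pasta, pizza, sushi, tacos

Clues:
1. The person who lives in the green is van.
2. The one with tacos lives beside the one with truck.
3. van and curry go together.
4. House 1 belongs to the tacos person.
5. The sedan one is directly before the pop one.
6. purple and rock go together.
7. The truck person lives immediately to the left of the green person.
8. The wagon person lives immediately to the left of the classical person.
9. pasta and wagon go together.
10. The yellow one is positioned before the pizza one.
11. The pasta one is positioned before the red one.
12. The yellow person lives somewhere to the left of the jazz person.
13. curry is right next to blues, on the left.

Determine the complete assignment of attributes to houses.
Solution:

House | Music | Color | Vehicle | Food
--------------------------------------
  1   | rock | purple | sedan | tacos
  2   | pop | yellow | truck | sushi
  3   | jazz | green | van | curry
  4   | blues | blue | wagon | pasta
  5   | classical | red | coupe | pizza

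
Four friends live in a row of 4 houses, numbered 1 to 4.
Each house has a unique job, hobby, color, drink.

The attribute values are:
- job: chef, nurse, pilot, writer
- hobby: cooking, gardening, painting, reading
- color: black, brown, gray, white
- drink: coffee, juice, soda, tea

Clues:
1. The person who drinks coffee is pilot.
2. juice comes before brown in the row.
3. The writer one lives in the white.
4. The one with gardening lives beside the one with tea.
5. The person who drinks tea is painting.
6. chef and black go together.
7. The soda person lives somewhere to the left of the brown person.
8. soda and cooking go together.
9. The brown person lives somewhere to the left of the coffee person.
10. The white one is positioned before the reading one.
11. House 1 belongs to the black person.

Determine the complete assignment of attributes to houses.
Solution:

House | Job | Hobby | Color | Drink
-----------------------------------
  1   | chef | cooking | black | soda
  2   | writer | gardening | white | juice
  3   | nurse | painting | brown | tea
  4   | pilot | reading | gray | coffee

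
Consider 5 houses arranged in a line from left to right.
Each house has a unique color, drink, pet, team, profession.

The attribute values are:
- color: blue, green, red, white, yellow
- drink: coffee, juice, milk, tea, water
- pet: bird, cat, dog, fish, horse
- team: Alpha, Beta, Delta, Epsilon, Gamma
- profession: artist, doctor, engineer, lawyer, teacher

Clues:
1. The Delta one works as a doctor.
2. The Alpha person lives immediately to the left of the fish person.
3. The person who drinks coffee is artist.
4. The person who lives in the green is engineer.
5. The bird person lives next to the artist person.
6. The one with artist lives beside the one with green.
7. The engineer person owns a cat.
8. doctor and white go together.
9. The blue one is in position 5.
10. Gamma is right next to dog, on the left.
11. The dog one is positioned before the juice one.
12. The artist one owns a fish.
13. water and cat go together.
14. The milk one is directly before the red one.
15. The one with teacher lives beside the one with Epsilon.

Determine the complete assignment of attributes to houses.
Solution:

House | Color | Drink | Pet | Team | Profession
-----------------------------------------------
  1   | yellow | milk | bird | Alpha | teacher
  2   | red | coffee | fish | Epsilon | artist
  3   | green | water | cat | Gamma | engineer
  4   | white | tea | dog | Delta | doctor
  5   | blue | juice | horse | Beta | lawyer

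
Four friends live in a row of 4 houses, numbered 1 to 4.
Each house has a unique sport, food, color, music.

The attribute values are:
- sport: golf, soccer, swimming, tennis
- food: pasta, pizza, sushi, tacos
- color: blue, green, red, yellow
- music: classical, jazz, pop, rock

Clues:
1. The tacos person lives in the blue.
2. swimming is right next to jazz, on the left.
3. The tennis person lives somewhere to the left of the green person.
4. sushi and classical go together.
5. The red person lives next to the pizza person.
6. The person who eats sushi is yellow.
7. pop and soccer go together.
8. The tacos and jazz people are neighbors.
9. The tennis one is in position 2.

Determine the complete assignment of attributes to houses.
Solution:

House | Sport | Food | Color | Music
------------------------------------
  1   | swimming | tacos | blue | rock
  2   | tennis | pasta | red | jazz
  3   | soccer | pizza | green | pop
  4   | golf | sushi | yellow | classical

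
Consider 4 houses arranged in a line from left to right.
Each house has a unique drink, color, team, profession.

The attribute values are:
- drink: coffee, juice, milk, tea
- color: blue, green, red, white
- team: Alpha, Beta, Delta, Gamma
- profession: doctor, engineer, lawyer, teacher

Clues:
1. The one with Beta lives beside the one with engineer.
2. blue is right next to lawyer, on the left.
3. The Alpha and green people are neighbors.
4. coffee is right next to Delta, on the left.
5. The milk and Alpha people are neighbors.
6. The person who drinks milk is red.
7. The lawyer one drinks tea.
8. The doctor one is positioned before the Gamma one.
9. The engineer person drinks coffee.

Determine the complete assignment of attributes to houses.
Solution:

House | Drink | Color | Team | Profession
-----------------------------------------
  1   | milk | red | Beta | doctor
  2   | coffee | blue | Alpha | engineer
  3   | tea | green | Delta | lawyer
  4   | juice | white | Gamma | teacher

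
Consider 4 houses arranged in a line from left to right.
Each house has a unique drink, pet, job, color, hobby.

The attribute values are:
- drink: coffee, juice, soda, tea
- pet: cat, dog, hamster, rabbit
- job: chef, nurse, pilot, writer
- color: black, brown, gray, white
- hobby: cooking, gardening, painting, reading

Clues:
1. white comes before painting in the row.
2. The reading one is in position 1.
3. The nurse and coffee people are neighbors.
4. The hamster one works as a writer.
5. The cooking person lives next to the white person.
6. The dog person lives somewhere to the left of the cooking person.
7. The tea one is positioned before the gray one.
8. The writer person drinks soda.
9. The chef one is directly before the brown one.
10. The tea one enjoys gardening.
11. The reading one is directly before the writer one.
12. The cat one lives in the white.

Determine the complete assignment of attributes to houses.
Solution:

House | Drink | Pet | Job | Color | Hobby
-----------------------------------------
  1   | juice | dog | chef | black | reading
  2   | soda | hamster | writer | brown | cooking
  3   | tea | cat | nurse | white | gardening
  4   | coffee | rabbit | pilot | gray | painting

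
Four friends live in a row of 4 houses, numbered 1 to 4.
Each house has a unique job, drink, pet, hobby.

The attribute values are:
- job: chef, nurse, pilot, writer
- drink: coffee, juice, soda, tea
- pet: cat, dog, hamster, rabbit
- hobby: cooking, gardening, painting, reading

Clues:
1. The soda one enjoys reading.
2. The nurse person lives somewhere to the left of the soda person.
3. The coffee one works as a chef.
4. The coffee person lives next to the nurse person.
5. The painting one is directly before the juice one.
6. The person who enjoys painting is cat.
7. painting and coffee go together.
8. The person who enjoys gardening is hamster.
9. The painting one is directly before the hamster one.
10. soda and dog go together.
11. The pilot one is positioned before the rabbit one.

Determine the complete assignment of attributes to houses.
Solution:

House | Job | Drink | Pet | Hobby
---------------------------------
  1   | chef | coffee | cat | painting
  2   | nurse | juice | hamster | gardening
  3   | pilot | soda | dog | reading
  4   | writer | tea | rabbit | cooking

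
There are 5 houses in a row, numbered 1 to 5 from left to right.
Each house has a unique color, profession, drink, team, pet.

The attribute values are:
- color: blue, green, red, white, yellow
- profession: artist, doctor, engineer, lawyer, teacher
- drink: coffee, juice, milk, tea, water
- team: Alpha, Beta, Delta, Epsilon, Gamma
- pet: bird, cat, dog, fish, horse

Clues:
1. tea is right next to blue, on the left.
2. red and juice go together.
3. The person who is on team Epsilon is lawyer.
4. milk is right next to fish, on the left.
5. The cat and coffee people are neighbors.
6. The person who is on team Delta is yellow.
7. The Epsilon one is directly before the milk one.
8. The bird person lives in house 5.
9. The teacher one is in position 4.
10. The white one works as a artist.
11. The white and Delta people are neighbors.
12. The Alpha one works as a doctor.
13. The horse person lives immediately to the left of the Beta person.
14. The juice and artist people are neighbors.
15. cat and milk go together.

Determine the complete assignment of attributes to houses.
Solution:

House | Color | Profession | Drink | Team | Pet
-----------------------------------------------
  1   | red | lawyer | juice | Epsilon | horse
  2   | white | artist | milk | Beta | cat
  3   | yellow | engineer | coffee | Delta | fish
  4   | green | teacher | tea | Gamma | dog
  5   | blue | doctor | water | Alpha | bird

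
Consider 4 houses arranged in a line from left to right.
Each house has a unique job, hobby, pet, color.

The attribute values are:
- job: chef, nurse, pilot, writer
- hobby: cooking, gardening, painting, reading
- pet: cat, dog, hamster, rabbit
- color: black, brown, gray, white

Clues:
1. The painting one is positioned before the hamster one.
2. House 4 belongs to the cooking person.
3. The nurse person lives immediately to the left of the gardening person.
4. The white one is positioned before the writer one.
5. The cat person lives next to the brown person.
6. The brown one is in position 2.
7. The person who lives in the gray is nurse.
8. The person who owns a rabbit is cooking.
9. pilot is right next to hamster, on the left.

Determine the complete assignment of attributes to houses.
Solution:

House | Job | Hobby | Pet | Color
---------------------------------
  1   | nurse | painting | cat | gray
  2   | pilot | gardening | dog | brown
  3   | chef | reading | hamster | white
  4   | writer | cooking | rabbit | black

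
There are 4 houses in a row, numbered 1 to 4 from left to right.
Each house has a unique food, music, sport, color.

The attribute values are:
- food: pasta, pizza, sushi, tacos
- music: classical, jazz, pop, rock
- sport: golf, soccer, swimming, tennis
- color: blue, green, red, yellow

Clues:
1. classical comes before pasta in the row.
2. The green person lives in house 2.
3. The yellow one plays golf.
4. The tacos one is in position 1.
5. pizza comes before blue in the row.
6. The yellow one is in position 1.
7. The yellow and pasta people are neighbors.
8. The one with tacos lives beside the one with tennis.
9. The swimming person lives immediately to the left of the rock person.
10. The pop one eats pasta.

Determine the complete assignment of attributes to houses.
Solution:

House | Food | Music | Sport | Color
------------------------------------
  1   | tacos | classical | golf | yellow
  2   | pasta | pop | tennis | green
  3   | pizza | jazz | swimming | red
  4   | sushi | rock | soccer | blue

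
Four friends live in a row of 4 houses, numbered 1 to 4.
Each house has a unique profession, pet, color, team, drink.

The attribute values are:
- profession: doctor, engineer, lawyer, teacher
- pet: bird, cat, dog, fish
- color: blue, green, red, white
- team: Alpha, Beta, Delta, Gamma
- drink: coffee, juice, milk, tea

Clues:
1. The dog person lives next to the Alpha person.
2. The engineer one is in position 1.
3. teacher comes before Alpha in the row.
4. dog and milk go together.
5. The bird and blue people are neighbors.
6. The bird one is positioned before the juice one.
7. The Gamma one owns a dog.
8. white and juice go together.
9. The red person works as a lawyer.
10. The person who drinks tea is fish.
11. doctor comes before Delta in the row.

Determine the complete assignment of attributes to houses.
Solution:

House | Profession | Pet | Color | Team | Drink
-----------------------------------------------
  1   | engineer | bird | green | Beta | coffee
  2   | teacher | dog | blue | Gamma | milk
  3   | doctor | cat | white | Alpha | juice
  4   | lawyer | fish | red | Delta | tea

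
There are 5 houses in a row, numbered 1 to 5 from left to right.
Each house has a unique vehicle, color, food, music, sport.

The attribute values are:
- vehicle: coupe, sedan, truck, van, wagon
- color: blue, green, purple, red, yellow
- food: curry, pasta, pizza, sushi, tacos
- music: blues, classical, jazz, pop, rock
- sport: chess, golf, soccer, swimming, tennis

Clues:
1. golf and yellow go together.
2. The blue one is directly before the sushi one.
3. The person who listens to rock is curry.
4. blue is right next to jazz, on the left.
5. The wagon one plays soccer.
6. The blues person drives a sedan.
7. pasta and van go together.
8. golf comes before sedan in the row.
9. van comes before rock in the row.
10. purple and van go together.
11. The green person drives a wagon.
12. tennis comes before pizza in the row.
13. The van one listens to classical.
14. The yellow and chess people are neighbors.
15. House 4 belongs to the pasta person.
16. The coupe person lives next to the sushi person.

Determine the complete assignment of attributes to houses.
Solution:

House | Vehicle | Color | Food | Music | Sport
----------------------------------------------
  1   | coupe | blue | tacos | pop | tennis
  2   | truck | yellow | sushi | jazz | golf
  3   | sedan | red | pizza | blues | chess
  4   | van | purple | pasta | classical | swimming
  5   | wagon | green | curry | rock | soccer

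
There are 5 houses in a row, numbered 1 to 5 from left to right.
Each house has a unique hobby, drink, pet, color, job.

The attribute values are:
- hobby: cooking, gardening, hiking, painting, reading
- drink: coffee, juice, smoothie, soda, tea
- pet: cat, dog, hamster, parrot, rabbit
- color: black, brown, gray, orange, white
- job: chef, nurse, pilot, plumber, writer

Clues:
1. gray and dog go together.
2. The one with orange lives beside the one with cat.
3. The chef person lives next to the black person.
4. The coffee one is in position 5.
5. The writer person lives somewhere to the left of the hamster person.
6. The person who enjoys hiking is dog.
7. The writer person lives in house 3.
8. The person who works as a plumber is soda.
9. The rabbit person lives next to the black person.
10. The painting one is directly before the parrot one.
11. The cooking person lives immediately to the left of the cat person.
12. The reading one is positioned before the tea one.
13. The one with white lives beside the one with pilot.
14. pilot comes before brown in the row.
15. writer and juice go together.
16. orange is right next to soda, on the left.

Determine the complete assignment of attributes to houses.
Solution:

House | Hobby | Drink | Pet | Color | Job
-----------------------------------------
  1   | cooking | smoothie | rabbit | orange | chef
  2   | painting | soda | cat | black | plumber
  3   | reading | juice | parrot | white | writer
  4   | hiking | tea | dog | gray | pilot
  5   | gardening | coffee | hamster | brown | nurse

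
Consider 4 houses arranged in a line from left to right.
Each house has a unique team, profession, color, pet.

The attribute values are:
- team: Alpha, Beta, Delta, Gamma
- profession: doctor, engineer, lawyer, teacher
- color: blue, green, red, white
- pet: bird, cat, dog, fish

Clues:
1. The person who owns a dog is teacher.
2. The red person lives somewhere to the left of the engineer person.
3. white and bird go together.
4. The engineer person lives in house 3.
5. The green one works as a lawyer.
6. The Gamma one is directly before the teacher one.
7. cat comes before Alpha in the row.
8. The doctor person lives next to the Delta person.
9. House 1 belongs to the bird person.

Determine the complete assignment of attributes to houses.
Solution:

House | Team | Profession | Color | Pet
---------------------------------------
  1   | Gamma | doctor | white | bird
  2   | Delta | teacher | red | dog
  3   | Beta | engineer | blue | cat
  4   | Alpha | lawyer | green | fish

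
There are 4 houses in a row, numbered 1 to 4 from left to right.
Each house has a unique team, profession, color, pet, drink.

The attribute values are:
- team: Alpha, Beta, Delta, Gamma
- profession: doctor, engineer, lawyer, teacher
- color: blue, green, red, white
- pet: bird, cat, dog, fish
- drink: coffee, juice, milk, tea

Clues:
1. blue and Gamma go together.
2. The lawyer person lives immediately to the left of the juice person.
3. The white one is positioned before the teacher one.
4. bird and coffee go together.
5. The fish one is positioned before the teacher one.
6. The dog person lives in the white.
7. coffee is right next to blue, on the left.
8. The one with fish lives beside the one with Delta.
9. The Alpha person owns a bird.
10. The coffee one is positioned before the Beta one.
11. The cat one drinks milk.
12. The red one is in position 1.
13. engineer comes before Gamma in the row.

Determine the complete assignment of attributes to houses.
Solution:

House | Team | Profession | Color | Pet | Drink
-----------------------------------------------
  1   | Alpha | engineer | red | bird | coffee
  2   | Gamma | lawyer | blue | fish | tea
  3   | Delta | doctor | white | dog | juice
  4   | Beta | teacher | green | cat | milk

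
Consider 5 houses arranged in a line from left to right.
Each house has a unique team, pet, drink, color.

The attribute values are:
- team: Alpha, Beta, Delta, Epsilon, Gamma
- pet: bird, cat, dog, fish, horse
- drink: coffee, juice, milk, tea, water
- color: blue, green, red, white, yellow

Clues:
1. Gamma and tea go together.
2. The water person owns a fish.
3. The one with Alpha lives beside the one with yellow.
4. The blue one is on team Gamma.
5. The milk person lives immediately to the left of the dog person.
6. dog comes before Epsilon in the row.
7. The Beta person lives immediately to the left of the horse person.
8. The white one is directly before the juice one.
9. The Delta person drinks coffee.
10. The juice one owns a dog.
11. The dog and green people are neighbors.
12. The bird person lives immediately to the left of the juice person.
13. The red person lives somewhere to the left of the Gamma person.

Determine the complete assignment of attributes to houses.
Solution:

House | Team | Pet | Drink | Color
----------------------------------
  1   | Alpha | bird | milk | white
  2   | Beta | dog | juice | yellow
  3   | Delta | horse | coffee | green
  4   | Epsilon | fish | water | red
  5   | Gamma | cat | tea | blue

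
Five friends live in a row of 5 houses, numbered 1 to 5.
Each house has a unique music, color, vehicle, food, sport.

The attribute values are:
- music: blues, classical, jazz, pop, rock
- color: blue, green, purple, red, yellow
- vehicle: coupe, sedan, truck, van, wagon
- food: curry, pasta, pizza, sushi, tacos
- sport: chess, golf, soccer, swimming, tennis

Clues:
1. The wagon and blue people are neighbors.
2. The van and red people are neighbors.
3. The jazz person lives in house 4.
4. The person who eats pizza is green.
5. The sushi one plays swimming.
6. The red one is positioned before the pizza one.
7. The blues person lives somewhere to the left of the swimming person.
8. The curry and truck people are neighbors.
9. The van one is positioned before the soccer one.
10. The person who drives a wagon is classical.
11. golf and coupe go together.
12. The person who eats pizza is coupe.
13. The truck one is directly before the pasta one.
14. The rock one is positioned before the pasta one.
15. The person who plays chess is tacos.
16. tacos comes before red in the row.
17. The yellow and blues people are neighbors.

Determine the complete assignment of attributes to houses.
Solution:

House | Music | Color | Vehicle | Food | Sport
----------------------------------------------
  1   | classical | yellow | wagon | tacos | chess
  2   | blues | blue | van | curry | tennis
  3   | rock | red | truck | sushi | swimming
  4   | jazz | purple | sedan | pasta | soccer
  5   | pop | green | coupe | pizza | golf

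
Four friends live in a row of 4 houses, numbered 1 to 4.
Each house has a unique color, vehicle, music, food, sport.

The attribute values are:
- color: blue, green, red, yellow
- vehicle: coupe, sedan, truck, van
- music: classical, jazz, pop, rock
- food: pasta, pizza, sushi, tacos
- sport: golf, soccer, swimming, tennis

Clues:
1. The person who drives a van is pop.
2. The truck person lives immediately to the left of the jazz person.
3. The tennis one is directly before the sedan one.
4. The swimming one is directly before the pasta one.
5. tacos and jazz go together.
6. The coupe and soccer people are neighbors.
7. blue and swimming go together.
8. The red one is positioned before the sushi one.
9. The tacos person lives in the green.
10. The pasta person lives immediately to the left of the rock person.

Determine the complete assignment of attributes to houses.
Solution:

House | Color | Vehicle | Music | Food | Sport
----------------------------------------------
  1   | blue | coupe | classical | pizza | swimming
  2   | red | van | pop | pasta | soccer
  3   | yellow | truck | rock | sushi | tennis
  4   | green | sedan | jazz | tacos | golf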